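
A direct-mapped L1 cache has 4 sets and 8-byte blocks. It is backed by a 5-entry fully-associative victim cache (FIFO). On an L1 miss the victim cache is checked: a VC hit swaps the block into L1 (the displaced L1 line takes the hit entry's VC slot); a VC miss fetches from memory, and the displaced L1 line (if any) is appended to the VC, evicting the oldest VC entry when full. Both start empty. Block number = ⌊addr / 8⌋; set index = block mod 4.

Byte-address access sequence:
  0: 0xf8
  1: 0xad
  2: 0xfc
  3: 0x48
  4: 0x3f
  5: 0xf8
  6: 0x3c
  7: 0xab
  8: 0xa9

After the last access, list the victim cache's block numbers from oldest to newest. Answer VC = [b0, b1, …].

VC = [9, 31]

#0 0xf8→b31/s3 MISS; vc=[]
#1 0xad→b21/s1 MISS; vc=[]
#2 0xfc→b31/s3 L1-HIT; vc=[]
#3 0x48→b9/s1 MISS; vc=[21]
#4 0x3f→b7/s3 MISS; vc=[21,31]
#5 0xf8→b31/s3 VC-HIT; vc=[21,7]
#6 0x3c→b7/s3 VC-HIT; vc=[21,31]
#7 0xab→b21/s1 VC-HIT; vc=[9,31]
#8 0xa9→b21/s1 L1-HIT; vc=[9,31]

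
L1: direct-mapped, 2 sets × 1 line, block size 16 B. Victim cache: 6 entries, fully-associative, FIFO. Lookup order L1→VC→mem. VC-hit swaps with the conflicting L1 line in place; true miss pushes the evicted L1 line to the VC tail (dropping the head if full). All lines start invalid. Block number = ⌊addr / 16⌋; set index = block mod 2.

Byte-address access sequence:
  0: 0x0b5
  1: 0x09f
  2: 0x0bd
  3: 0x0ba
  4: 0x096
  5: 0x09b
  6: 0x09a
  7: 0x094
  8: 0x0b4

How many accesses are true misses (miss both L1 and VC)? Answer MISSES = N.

  [0] addr=0xb5 blk=11 s=1: MISS | VC []
  [1] addr=0x9f blk=9 s=1: MISS | VC [11]
  [2] addr=0xbd blk=11 s=1: VC-HIT | VC [9]
  [3] addr=0xba blk=11 s=1: L1-HIT | VC [9]
  [4] addr=0x96 blk=9 s=1: VC-HIT | VC [11]
  [5] addr=0x9b blk=9 s=1: L1-HIT | VC [11]
  [6] addr=0x9a blk=9 s=1: L1-HIT | VC [11]
  [7] addr=0x94 blk=9 s=1: L1-HIT | VC [11]
  [8] addr=0xb4 blk=11 s=1: VC-HIT | VC [9]

MISSES = 2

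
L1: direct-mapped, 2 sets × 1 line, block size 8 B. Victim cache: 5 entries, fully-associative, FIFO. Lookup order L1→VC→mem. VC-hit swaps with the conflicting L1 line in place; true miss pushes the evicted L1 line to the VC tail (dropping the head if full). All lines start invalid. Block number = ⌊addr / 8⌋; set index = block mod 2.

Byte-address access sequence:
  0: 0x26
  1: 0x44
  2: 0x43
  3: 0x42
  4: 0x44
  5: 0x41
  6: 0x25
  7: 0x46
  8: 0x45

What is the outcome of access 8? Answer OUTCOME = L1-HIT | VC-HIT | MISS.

OUTCOME = L1-HIT

0: 0x26 (blk 4, set 0) → MISS  vc=[]
1: 0x44 (blk 8, set 0) → MISS  vc=[4]
2: 0x43 (blk 8, set 0) → L1-HIT  vc=[4]
3: 0x42 (blk 8, set 0) → L1-HIT  vc=[4]
4: 0x44 (blk 8, set 0) → L1-HIT  vc=[4]
5: 0x41 (blk 8, set 0) → L1-HIT  vc=[4]
6: 0x25 (blk 4, set 0) → VC-HIT  vc=[8]
7: 0x46 (blk 8, set 0) → VC-HIT  vc=[4]
8: 0x45 (blk 8, set 0) → L1-HIT  vc=[4]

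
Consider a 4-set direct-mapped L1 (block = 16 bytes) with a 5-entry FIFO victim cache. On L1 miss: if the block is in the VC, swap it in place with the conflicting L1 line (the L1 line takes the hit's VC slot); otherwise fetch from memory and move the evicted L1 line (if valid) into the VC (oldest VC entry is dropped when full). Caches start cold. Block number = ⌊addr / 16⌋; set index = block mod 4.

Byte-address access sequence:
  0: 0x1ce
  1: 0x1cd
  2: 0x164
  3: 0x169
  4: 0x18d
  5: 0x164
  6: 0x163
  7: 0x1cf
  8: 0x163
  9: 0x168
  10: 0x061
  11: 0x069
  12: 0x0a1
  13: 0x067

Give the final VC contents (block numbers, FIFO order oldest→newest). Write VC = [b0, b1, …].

  [0] addr=0x1ce blk=28 s=0: MISS | VC []
  [1] addr=0x1cd blk=28 s=0: L1-HIT | VC []
  [2] addr=0x164 blk=22 s=2: MISS | VC []
  [3] addr=0x169 blk=22 s=2: L1-HIT | VC []
  [4] addr=0x18d blk=24 s=0: MISS | VC [28]
  [5] addr=0x164 blk=22 s=2: L1-HIT | VC [28]
  [6] addr=0x163 blk=22 s=2: L1-HIT | VC [28]
  [7] addr=0x1cf blk=28 s=0: VC-HIT | VC [24]
  [8] addr=0x163 blk=22 s=2: L1-HIT | VC [24]
  [9] addr=0x168 blk=22 s=2: L1-HIT | VC [24]
  [10] addr=0x61 blk=6 s=2: MISS | VC [24, 22]
  [11] addr=0x69 blk=6 s=2: L1-HIT | VC [24, 22]
  [12] addr=0xa1 blk=10 s=2: MISS | VC [24, 22, 6]
  [13] addr=0x67 blk=6 s=2: VC-HIT | VC [24, 22, 10]

VC = [24, 22, 10]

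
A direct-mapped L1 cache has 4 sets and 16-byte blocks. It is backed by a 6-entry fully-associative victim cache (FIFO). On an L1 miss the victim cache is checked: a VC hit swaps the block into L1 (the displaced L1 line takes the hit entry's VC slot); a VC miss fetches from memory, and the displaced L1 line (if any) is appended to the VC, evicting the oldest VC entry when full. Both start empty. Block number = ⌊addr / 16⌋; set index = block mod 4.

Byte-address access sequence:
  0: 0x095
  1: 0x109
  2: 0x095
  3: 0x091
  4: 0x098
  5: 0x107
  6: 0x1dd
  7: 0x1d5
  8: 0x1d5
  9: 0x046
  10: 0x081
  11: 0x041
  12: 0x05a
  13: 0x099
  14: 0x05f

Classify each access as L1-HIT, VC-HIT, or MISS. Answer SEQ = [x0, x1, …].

#0 0x95→b9/s1 MISS; vc=[]
#1 0x109→b16/s0 MISS; vc=[]
#2 0x95→b9/s1 L1-HIT; vc=[]
#3 0x91→b9/s1 L1-HIT; vc=[]
#4 0x98→b9/s1 L1-HIT; vc=[]
#5 0x107→b16/s0 L1-HIT; vc=[]
#6 0x1dd→b29/s1 MISS; vc=[9]
#7 0x1d5→b29/s1 L1-HIT; vc=[9]
#8 0x1d5→b29/s1 L1-HIT; vc=[9]
#9 0x46→b4/s0 MISS; vc=[9,16]
#10 0x81→b8/s0 MISS; vc=[9,16,4]
#11 0x41→b4/s0 VC-HIT; vc=[9,16,8]
#12 0x5a→b5/s1 MISS; vc=[9,16,8,29]
#13 0x99→b9/s1 VC-HIT; vc=[5,16,8,29]
#14 0x5f→b5/s1 VC-HIT; vc=[9,16,8,29]

SEQ = [MISS, MISS, L1-HIT, L1-HIT, L1-HIT, L1-HIT, MISS, L1-HIT, L1-HIT, MISS, MISS, VC-HIT, MISS, VC-HIT, VC-HIT]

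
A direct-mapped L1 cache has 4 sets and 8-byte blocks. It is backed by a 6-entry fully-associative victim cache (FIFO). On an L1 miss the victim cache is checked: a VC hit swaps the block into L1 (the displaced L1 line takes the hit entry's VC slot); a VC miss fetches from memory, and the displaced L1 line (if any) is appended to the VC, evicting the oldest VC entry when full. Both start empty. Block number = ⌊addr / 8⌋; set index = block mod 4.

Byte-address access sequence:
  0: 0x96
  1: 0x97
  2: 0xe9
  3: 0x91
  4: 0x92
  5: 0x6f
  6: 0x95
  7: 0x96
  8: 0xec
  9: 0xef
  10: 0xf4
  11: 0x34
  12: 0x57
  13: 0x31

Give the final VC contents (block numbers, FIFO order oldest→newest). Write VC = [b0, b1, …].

VC = [13, 18, 30, 10]

0: 0x96 (blk 18, set 2) → MISS  vc=[]
1: 0x97 (blk 18, set 2) → L1-HIT  vc=[]
2: 0xe9 (blk 29, set 1) → MISS  vc=[]
3: 0x91 (blk 18, set 2) → L1-HIT  vc=[]
4: 0x92 (blk 18, set 2) → L1-HIT  vc=[]
5: 0x6f (blk 13, set 1) → MISS  vc=[29]
6: 0x95 (blk 18, set 2) → L1-HIT  vc=[29]
7: 0x96 (blk 18, set 2) → L1-HIT  vc=[29]
8: 0xec (blk 29, set 1) → VC-HIT  vc=[13]
9: 0xef (blk 29, set 1) → L1-HIT  vc=[13]
10: 0xf4 (blk 30, set 2) → MISS  vc=[13, 18]
11: 0x34 (blk 6, set 2) → MISS  vc=[13, 18, 30]
12: 0x57 (blk 10, set 2) → MISS  vc=[13, 18, 30, 6]
13: 0x31 (blk 6, set 2) → VC-HIT  vc=[13, 18, 30, 10]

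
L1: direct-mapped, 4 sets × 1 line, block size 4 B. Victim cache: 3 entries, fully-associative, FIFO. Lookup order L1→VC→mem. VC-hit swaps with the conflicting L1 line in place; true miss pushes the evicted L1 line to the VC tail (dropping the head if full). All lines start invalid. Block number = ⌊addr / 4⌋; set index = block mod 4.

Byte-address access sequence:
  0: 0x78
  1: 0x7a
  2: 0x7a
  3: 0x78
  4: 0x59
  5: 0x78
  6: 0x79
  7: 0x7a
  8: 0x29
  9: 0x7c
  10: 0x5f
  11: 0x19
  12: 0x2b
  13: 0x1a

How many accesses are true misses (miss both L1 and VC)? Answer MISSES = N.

MISSES = 6

0: 0x78 (blk 30, set 2) → MISS  vc=[]
1: 0x7a (blk 30, set 2) → L1-HIT  vc=[]
2: 0x7a (blk 30, set 2) → L1-HIT  vc=[]
3: 0x78 (blk 30, set 2) → L1-HIT  vc=[]
4: 0x59 (blk 22, set 2) → MISS  vc=[30]
5: 0x78 (blk 30, set 2) → VC-HIT  vc=[22]
6: 0x79 (blk 30, set 2) → L1-HIT  vc=[22]
7: 0x7a (blk 30, set 2) → L1-HIT  vc=[22]
8: 0x29 (blk 10, set 2) → MISS  vc=[22, 30]
9: 0x7c (blk 31, set 3) → MISS  vc=[22, 30]
10: 0x5f (blk 23, set 3) → MISS  vc=[22, 30, 31]
11: 0x19 (blk 6, set 2) → MISS  vc=[30, 31, 10]
12: 0x2b (blk 10, set 2) → VC-HIT  vc=[30, 31, 6]
13: 0x1a (blk 6, set 2) → VC-HIT  vc=[30, 31, 10]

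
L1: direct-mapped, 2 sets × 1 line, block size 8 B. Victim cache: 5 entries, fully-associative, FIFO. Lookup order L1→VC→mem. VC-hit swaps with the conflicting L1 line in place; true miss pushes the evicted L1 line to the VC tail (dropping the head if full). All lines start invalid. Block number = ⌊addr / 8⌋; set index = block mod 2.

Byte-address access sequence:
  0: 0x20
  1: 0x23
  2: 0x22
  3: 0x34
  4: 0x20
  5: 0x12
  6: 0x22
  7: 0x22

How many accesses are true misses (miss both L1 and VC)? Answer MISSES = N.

#0 0x20→b4/s0 MISS; vc=[]
#1 0x23→b4/s0 L1-HIT; vc=[]
#2 0x22→b4/s0 L1-HIT; vc=[]
#3 0x34→b6/s0 MISS; vc=[4]
#4 0x20→b4/s0 VC-HIT; vc=[6]
#5 0x12→b2/s0 MISS; vc=[6,4]
#6 0x22→b4/s0 VC-HIT; vc=[6,2]
#7 0x22→b4/s0 L1-HIT; vc=[6,2]

MISSES = 3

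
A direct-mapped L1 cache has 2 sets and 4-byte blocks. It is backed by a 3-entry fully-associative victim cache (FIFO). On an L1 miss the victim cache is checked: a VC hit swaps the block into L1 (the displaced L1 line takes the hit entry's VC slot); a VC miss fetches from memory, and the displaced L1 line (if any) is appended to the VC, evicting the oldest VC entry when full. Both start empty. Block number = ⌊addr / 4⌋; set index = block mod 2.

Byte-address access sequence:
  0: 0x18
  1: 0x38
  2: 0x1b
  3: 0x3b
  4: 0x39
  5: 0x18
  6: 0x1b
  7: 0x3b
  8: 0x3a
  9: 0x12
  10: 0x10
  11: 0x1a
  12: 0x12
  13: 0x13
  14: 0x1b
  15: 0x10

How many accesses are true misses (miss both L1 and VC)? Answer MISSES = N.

0: 0x18 (blk 6, set 0) → MISS  vc=[]
1: 0x38 (blk 14, set 0) → MISS  vc=[6]
2: 0x1b (blk 6, set 0) → VC-HIT  vc=[14]
3: 0x3b (blk 14, set 0) → VC-HIT  vc=[6]
4: 0x39 (blk 14, set 0) → L1-HIT  vc=[6]
5: 0x18 (blk 6, set 0) → VC-HIT  vc=[14]
6: 0x1b (blk 6, set 0) → L1-HIT  vc=[14]
7: 0x3b (blk 14, set 0) → VC-HIT  vc=[6]
8: 0x3a (blk 14, set 0) → L1-HIT  vc=[6]
9: 0x12 (blk 4, set 0) → MISS  vc=[6, 14]
10: 0x10 (blk 4, set 0) → L1-HIT  vc=[6, 14]
11: 0x1a (blk 6, set 0) → VC-HIT  vc=[4, 14]
12: 0x12 (blk 4, set 0) → VC-HIT  vc=[6, 14]
13: 0x13 (blk 4, set 0) → L1-HIT  vc=[6, 14]
14: 0x1b (blk 6, set 0) → VC-HIT  vc=[4, 14]
15: 0x10 (blk 4, set 0) → VC-HIT  vc=[6, 14]

MISSES = 3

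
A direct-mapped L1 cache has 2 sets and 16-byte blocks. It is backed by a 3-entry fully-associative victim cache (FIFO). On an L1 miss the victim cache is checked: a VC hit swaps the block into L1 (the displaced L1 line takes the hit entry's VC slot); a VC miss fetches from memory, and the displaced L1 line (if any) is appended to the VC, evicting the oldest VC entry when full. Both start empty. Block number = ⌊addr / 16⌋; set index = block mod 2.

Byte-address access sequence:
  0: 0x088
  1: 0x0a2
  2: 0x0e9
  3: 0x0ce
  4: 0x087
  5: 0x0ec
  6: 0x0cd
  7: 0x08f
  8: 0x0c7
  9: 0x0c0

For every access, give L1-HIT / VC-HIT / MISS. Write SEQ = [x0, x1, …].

SEQ = [MISS, MISS, MISS, MISS, VC-HIT, VC-HIT, VC-HIT, VC-HIT, VC-HIT, L1-HIT]

0: 0x88 (blk 8, set 0) → MISS  vc=[]
1: 0xa2 (blk 10, set 0) → MISS  vc=[8]
2: 0xe9 (blk 14, set 0) → MISS  vc=[8, 10]
3: 0xce (blk 12, set 0) → MISS  vc=[8, 10, 14]
4: 0x87 (blk 8, set 0) → VC-HIT  vc=[12, 10, 14]
5: 0xec (blk 14, set 0) → VC-HIT  vc=[12, 10, 8]
6: 0xcd (blk 12, set 0) → VC-HIT  vc=[14, 10, 8]
7: 0x8f (blk 8, set 0) → VC-HIT  vc=[14, 10, 12]
8: 0xc7 (blk 12, set 0) → VC-HIT  vc=[14, 10, 8]
9: 0xc0 (blk 12, set 0) → L1-HIT  vc=[14, 10, 8]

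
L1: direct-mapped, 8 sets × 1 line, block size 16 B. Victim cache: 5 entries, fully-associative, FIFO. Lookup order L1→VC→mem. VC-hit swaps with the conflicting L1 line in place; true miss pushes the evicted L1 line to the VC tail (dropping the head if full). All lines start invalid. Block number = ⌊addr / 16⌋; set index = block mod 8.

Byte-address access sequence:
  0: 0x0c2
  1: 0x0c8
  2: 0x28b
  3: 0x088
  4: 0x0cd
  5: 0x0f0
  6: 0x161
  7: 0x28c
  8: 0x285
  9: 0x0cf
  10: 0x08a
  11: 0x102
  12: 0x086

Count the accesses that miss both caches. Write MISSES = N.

0: 0xc2 (blk 12, set 4) → MISS  vc=[]
1: 0xc8 (blk 12, set 4) → L1-HIT  vc=[]
2: 0x28b (blk 40, set 0) → MISS  vc=[]
3: 0x88 (blk 8, set 0) → MISS  vc=[40]
4: 0xcd (blk 12, set 4) → L1-HIT  vc=[40]
5: 0xf0 (blk 15, set 7) → MISS  vc=[40]
6: 0x161 (blk 22, set 6) → MISS  vc=[40]
7: 0x28c (blk 40, set 0) → VC-HIT  vc=[8]
8: 0x285 (blk 40, set 0) → L1-HIT  vc=[8]
9: 0xcf (blk 12, set 4) → L1-HIT  vc=[8]
10: 0x8a (blk 8, set 0) → VC-HIT  vc=[40]
11: 0x102 (blk 16, set 0) → MISS  vc=[40, 8]
12: 0x86 (blk 8, set 0) → VC-HIT  vc=[40, 16]

MISSES = 6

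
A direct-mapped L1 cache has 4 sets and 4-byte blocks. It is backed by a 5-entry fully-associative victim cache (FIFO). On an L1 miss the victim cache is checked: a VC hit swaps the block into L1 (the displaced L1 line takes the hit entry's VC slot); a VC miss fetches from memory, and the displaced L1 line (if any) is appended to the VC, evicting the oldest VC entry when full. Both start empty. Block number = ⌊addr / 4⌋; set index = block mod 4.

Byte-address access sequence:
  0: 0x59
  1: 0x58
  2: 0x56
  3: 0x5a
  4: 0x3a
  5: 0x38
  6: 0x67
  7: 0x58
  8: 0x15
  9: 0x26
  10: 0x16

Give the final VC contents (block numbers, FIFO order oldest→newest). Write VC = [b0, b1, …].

VC = [14, 21, 25, 9]

0: 0x59 (blk 22, set 2) → MISS  vc=[]
1: 0x58 (blk 22, set 2) → L1-HIT  vc=[]
2: 0x56 (blk 21, set 1) → MISS  vc=[]
3: 0x5a (blk 22, set 2) → L1-HIT  vc=[]
4: 0x3a (blk 14, set 2) → MISS  vc=[22]
5: 0x38 (blk 14, set 2) → L1-HIT  vc=[22]
6: 0x67 (blk 25, set 1) → MISS  vc=[22, 21]
7: 0x58 (blk 22, set 2) → VC-HIT  vc=[14, 21]
8: 0x15 (blk 5, set 1) → MISS  vc=[14, 21, 25]
9: 0x26 (blk 9, set 1) → MISS  vc=[14, 21, 25, 5]
10: 0x16 (blk 5, set 1) → VC-HIT  vc=[14, 21, 25, 9]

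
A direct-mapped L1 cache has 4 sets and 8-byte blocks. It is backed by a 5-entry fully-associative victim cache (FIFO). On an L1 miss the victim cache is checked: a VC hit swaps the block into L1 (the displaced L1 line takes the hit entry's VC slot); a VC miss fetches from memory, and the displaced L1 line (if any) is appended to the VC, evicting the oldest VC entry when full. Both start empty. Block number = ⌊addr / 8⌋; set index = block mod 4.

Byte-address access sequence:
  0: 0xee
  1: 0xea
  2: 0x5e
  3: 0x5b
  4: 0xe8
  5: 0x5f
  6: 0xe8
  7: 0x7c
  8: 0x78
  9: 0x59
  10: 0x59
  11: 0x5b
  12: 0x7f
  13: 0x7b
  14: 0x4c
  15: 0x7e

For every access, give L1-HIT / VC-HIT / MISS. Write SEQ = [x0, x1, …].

#0 0xee→b29/s1 MISS; vc=[]
#1 0xea→b29/s1 L1-HIT; vc=[]
#2 0x5e→b11/s3 MISS; vc=[]
#3 0x5b→b11/s3 L1-HIT; vc=[]
#4 0xe8→b29/s1 L1-HIT; vc=[]
#5 0x5f→b11/s3 L1-HIT; vc=[]
#6 0xe8→b29/s1 L1-HIT; vc=[]
#7 0x7c→b15/s3 MISS; vc=[11]
#8 0x78→b15/s3 L1-HIT; vc=[11]
#9 0x59→b11/s3 VC-HIT; vc=[15]
#10 0x59→b11/s3 L1-HIT; vc=[15]
#11 0x5b→b11/s3 L1-HIT; vc=[15]
#12 0x7f→b15/s3 VC-HIT; vc=[11]
#13 0x7b→b15/s3 L1-HIT; vc=[11]
#14 0x4c→b9/s1 MISS; vc=[11,29]
#15 0x7e→b15/s3 L1-HIT; vc=[11,29]

SEQ = [MISS, L1-HIT, MISS, L1-HIT, L1-HIT, L1-HIT, L1-HIT, MISS, L1-HIT, VC-HIT, L1-HIT, L1-HIT, VC-HIT, L1-HIT, MISS, L1-HIT]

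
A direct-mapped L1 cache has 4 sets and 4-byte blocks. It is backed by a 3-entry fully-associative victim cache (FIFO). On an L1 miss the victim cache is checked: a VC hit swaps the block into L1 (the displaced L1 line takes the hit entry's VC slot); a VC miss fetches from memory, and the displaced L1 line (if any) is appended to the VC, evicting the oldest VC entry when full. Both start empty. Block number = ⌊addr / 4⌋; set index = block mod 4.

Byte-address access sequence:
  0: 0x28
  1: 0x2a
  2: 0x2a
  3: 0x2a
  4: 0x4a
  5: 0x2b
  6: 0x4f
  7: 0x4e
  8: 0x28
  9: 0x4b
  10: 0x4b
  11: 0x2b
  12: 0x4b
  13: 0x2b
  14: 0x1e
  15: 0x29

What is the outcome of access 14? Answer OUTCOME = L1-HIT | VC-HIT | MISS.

OUTCOME = MISS

  [0] addr=0x28 blk=10 s=2: MISS | VC []
  [1] addr=0x2a blk=10 s=2: L1-HIT | VC []
  [2] addr=0x2a blk=10 s=2: L1-HIT | VC []
  [3] addr=0x2a blk=10 s=2: L1-HIT | VC []
  [4] addr=0x4a blk=18 s=2: MISS | VC [10]
  [5] addr=0x2b blk=10 s=2: VC-HIT | VC [18]
  [6] addr=0x4f blk=19 s=3: MISS | VC [18]
  [7] addr=0x4e blk=19 s=3: L1-HIT | VC [18]
  [8] addr=0x28 blk=10 s=2: L1-HIT | VC [18]
  [9] addr=0x4b blk=18 s=2: VC-HIT | VC [10]
  [10] addr=0x4b blk=18 s=2: L1-HIT | VC [10]
  [11] addr=0x2b blk=10 s=2: VC-HIT | VC [18]
  [12] addr=0x4b blk=18 s=2: VC-HIT | VC [10]
  [13] addr=0x2b blk=10 s=2: VC-HIT | VC [18]
  [14] addr=0x1e blk=7 s=3: MISS | VC [18, 19]
  [15] addr=0x29 blk=10 s=2: L1-HIT | VC [18, 19]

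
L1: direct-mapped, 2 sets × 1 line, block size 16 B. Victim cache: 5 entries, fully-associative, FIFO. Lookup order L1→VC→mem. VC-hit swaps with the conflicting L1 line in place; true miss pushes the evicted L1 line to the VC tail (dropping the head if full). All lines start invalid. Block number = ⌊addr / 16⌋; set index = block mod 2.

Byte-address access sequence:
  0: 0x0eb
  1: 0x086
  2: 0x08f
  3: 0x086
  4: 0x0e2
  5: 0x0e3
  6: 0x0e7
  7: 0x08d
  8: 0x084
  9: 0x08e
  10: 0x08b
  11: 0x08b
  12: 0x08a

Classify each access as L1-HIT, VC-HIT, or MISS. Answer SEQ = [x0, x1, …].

0: 0xeb (blk 14, set 0) → MISS  vc=[]
1: 0x86 (blk 8, set 0) → MISS  vc=[14]
2: 0x8f (blk 8, set 0) → L1-HIT  vc=[14]
3: 0x86 (blk 8, set 0) → L1-HIT  vc=[14]
4: 0xe2 (blk 14, set 0) → VC-HIT  vc=[8]
5: 0xe3 (blk 14, set 0) → L1-HIT  vc=[8]
6: 0xe7 (blk 14, set 0) → L1-HIT  vc=[8]
7: 0x8d (blk 8, set 0) → VC-HIT  vc=[14]
8: 0x84 (blk 8, set 0) → L1-HIT  vc=[14]
9: 0x8e (blk 8, set 0) → L1-HIT  vc=[14]
10: 0x8b (blk 8, set 0) → L1-HIT  vc=[14]
11: 0x8b (blk 8, set 0) → L1-HIT  vc=[14]
12: 0x8a (blk 8, set 0) → L1-HIT  vc=[14]

SEQ = [MISS, MISS, L1-HIT, L1-HIT, VC-HIT, L1-HIT, L1-HIT, VC-HIT, L1-HIT, L1-HIT, L1-HIT, L1-HIT, L1-HIT]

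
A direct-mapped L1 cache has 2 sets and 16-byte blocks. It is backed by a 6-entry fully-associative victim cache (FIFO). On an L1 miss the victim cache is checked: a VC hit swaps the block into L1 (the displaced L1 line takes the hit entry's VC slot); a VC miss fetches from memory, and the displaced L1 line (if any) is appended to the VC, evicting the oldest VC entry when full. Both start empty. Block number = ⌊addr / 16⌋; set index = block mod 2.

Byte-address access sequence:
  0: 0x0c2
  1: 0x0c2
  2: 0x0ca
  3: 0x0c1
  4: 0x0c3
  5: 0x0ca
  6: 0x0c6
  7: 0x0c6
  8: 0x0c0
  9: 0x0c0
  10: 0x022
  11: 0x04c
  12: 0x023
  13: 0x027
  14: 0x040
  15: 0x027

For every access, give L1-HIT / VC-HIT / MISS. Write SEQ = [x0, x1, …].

SEQ = [MISS, L1-HIT, L1-HIT, L1-HIT, L1-HIT, L1-HIT, L1-HIT, L1-HIT, L1-HIT, L1-HIT, MISS, MISS, VC-HIT, L1-HIT, VC-HIT, VC-HIT]

0: 0xc2 (blk 12, set 0) → MISS  vc=[]
1: 0xc2 (blk 12, set 0) → L1-HIT  vc=[]
2: 0xca (blk 12, set 0) → L1-HIT  vc=[]
3: 0xc1 (blk 12, set 0) → L1-HIT  vc=[]
4: 0xc3 (blk 12, set 0) → L1-HIT  vc=[]
5: 0xca (blk 12, set 0) → L1-HIT  vc=[]
6: 0xc6 (blk 12, set 0) → L1-HIT  vc=[]
7: 0xc6 (blk 12, set 0) → L1-HIT  vc=[]
8: 0xc0 (blk 12, set 0) → L1-HIT  vc=[]
9: 0xc0 (blk 12, set 0) → L1-HIT  vc=[]
10: 0x22 (blk 2, set 0) → MISS  vc=[12]
11: 0x4c (blk 4, set 0) → MISS  vc=[12, 2]
12: 0x23 (blk 2, set 0) → VC-HIT  vc=[12, 4]
13: 0x27 (blk 2, set 0) → L1-HIT  vc=[12, 4]
14: 0x40 (blk 4, set 0) → VC-HIT  vc=[12, 2]
15: 0x27 (blk 2, set 0) → VC-HIT  vc=[12, 4]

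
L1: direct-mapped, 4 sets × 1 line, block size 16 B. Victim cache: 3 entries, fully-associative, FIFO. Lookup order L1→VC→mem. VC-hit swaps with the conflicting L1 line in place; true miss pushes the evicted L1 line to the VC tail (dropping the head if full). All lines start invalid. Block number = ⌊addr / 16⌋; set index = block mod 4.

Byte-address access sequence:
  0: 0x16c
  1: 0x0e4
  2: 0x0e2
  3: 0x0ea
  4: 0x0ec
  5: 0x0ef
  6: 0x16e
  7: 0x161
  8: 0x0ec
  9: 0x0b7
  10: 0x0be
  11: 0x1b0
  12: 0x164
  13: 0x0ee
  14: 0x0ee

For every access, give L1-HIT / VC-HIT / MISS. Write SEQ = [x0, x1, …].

SEQ = [MISS, MISS, L1-HIT, L1-HIT, L1-HIT, L1-HIT, VC-HIT, L1-HIT, VC-HIT, MISS, L1-HIT, MISS, VC-HIT, VC-HIT, L1-HIT]

#0 0x16c→b22/s2 MISS; vc=[]
#1 0xe4→b14/s2 MISS; vc=[22]
#2 0xe2→b14/s2 L1-HIT; vc=[22]
#3 0xea→b14/s2 L1-HIT; vc=[22]
#4 0xec→b14/s2 L1-HIT; vc=[22]
#5 0xef→b14/s2 L1-HIT; vc=[22]
#6 0x16e→b22/s2 VC-HIT; vc=[14]
#7 0x161→b22/s2 L1-HIT; vc=[14]
#8 0xec→b14/s2 VC-HIT; vc=[22]
#9 0xb7→b11/s3 MISS; vc=[22]
#10 0xbe→b11/s3 L1-HIT; vc=[22]
#11 0x1b0→b27/s3 MISS; vc=[22,11]
#12 0x164→b22/s2 VC-HIT; vc=[14,11]
#13 0xee→b14/s2 VC-HIT; vc=[22,11]
#14 0xee→b14/s2 L1-HIT; vc=[22,11]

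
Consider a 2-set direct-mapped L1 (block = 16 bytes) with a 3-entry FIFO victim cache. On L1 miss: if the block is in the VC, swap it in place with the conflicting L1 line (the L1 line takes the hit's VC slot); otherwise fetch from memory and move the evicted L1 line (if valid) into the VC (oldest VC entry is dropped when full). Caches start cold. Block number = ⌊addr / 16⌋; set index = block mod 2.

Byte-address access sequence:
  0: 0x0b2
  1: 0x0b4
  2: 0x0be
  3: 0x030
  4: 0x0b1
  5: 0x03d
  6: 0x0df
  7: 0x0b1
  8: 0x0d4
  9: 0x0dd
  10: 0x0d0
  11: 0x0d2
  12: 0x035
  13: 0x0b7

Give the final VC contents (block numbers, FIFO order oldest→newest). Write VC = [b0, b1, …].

VC = [3, 13]

  [0] addr=0xb2 blk=11 s=1: MISS | VC []
  [1] addr=0xb4 blk=11 s=1: L1-HIT | VC []
  [2] addr=0xbe blk=11 s=1: L1-HIT | VC []
  [3] addr=0x30 blk=3 s=1: MISS | VC [11]
  [4] addr=0xb1 blk=11 s=1: VC-HIT | VC [3]
  [5] addr=0x3d blk=3 s=1: VC-HIT | VC [11]
  [6] addr=0xdf blk=13 s=1: MISS | VC [11, 3]
  [7] addr=0xb1 blk=11 s=1: VC-HIT | VC [13, 3]
  [8] addr=0xd4 blk=13 s=1: VC-HIT | VC [11, 3]
  [9] addr=0xdd blk=13 s=1: L1-HIT | VC [11, 3]
  [10] addr=0xd0 blk=13 s=1: L1-HIT | VC [11, 3]
  [11] addr=0xd2 blk=13 s=1: L1-HIT | VC [11, 3]
  [12] addr=0x35 blk=3 s=1: VC-HIT | VC [11, 13]
  [13] addr=0xb7 blk=11 s=1: VC-HIT | VC [3, 13]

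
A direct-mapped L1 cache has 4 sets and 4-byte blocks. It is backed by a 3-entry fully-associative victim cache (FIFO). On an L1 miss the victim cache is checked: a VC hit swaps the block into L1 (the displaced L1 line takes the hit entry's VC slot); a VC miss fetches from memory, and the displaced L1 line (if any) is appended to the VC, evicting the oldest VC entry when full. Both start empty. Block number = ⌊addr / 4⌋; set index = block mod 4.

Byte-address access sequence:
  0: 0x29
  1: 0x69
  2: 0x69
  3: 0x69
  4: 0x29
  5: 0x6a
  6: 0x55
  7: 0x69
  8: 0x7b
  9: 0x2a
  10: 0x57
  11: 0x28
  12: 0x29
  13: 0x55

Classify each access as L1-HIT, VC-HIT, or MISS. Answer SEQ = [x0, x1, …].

SEQ = [MISS, MISS, L1-HIT, L1-HIT, VC-HIT, VC-HIT, MISS, L1-HIT, MISS, VC-HIT, L1-HIT, L1-HIT, L1-HIT, L1-HIT]

0: 0x29 (blk 10, set 2) → MISS  vc=[]
1: 0x69 (blk 26, set 2) → MISS  vc=[10]
2: 0x69 (blk 26, set 2) → L1-HIT  vc=[10]
3: 0x69 (blk 26, set 2) → L1-HIT  vc=[10]
4: 0x29 (blk 10, set 2) → VC-HIT  vc=[26]
5: 0x6a (blk 26, set 2) → VC-HIT  vc=[10]
6: 0x55 (blk 21, set 1) → MISS  vc=[10]
7: 0x69 (blk 26, set 2) → L1-HIT  vc=[10]
8: 0x7b (blk 30, set 2) → MISS  vc=[10, 26]
9: 0x2a (blk 10, set 2) → VC-HIT  vc=[30, 26]
10: 0x57 (blk 21, set 1) → L1-HIT  vc=[30, 26]
11: 0x28 (blk 10, set 2) → L1-HIT  vc=[30, 26]
12: 0x29 (blk 10, set 2) → L1-HIT  vc=[30, 26]
13: 0x55 (blk 21, set 1) → L1-HIT  vc=[30, 26]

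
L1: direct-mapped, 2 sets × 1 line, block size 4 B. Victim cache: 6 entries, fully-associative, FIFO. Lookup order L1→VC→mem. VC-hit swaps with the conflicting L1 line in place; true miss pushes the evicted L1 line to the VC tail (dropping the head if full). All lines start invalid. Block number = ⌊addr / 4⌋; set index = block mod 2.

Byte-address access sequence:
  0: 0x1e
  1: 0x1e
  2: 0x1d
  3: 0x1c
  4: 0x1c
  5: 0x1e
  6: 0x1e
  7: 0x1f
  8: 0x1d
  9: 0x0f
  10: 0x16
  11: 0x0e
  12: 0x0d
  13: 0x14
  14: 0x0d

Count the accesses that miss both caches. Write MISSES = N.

  [0] addr=0x1e blk=7 s=1: MISS | VC []
  [1] addr=0x1e blk=7 s=1: L1-HIT | VC []
  [2] addr=0x1d blk=7 s=1: L1-HIT | VC []
  [3] addr=0x1c blk=7 s=1: L1-HIT | VC []
  [4] addr=0x1c blk=7 s=1: L1-HIT | VC []
  [5] addr=0x1e blk=7 s=1: L1-HIT | VC []
  [6] addr=0x1e blk=7 s=1: L1-HIT | VC []
  [7] addr=0x1f blk=7 s=1: L1-HIT | VC []
  [8] addr=0x1d blk=7 s=1: L1-HIT | VC []
  [9] addr=0xf blk=3 s=1: MISS | VC [7]
  [10] addr=0x16 blk=5 s=1: MISS | VC [7, 3]
  [11] addr=0xe blk=3 s=1: VC-HIT | VC [7, 5]
  [12] addr=0xd blk=3 s=1: L1-HIT | VC [7, 5]
  [13] addr=0x14 blk=5 s=1: VC-HIT | VC [7, 3]
  [14] addr=0xd blk=3 s=1: VC-HIT | VC [7, 5]

MISSES = 3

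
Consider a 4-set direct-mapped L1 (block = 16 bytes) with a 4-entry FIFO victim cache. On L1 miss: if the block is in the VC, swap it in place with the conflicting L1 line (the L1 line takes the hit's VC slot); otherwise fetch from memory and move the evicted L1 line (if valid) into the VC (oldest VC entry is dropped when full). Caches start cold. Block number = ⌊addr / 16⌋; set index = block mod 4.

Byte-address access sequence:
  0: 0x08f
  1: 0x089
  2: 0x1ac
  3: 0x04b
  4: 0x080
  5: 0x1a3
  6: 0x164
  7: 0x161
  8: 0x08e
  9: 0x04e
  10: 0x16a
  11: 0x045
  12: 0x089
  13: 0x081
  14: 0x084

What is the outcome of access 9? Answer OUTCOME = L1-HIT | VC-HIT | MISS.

  [0] addr=0x8f blk=8 s=0: MISS | VC []
  [1] addr=0x89 blk=8 s=0: L1-HIT | VC []
  [2] addr=0x1ac blk=26 s=2: MISS | VC []
  [3] addr=0x4b blk=4 s=0: MISS | VC [8]
  [4] addr=0x80 blk=8 s=0: VC-HIT | VC [4]
  [5] addr=0x1a3 blk=26 s=2: L1-HIT | VC [4]
  [6] addr=0x164 blk=22 s=2: MISS | VC [4, 26]
  [7] addr=0x161 blk=22 s=2: L1-HIT | VC [4, 26]
  [8] addr=0x8e blk=8 s=0: L1-HIT | VC [4, 26]
  [9] addr=0x4e blk=4 s=0: VC-HIT | VC [8, 26]
  [10] addr=0x16a blk=22 s=2: L1-HIT | VC [8, 26]
  [11] addr=0x45 blk=4 s=0: L1-HIT | VC [8, 26]
  [12] addr=0x89 blk=8 s=0: VC-HIT | VC [4, 26]
  [13] addr=0x81 blk=8 s=0: L1-HIT | VC [4, 26]
  [14] addr=0x84 blk=8 s=0: L1-HIT | VC [4, 26]

OUTCOME = VC-HIT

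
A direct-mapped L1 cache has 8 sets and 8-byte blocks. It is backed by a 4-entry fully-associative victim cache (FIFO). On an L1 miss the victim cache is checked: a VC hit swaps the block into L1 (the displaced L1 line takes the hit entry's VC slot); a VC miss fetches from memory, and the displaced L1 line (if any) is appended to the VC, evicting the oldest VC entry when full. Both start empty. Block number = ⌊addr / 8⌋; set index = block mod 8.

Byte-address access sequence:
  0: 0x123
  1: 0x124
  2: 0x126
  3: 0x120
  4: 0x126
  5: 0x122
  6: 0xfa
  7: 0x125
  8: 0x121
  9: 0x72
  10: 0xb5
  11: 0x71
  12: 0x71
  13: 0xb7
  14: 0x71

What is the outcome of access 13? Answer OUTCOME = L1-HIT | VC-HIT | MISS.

OUTCOME = VC-HIT

#0 0x123→b36/s4 MISS; vc=[]
#1 0x124→b36/s4 L1-HIT; vc=[]
#2 0x126→b36/s4 L1-HIT; vc=[]
#3 0x120→b36/s4 L1-HIT; vc=[]
#4 0x126→b36/s4 L1-HIT; vc=[]
#5 0x122→b36/s4 L1-HIT; vc=[]
#6 0xfa→b31/s7 MISS; vc=[]
#7 0x125→b36/s4 L1-HIT; vc=[]
#8 0x121→b36/s4 L1-HIT; vc=[]
#9 0x72→b14/s6 MISS; vc=[]
#10 0xb5→b22/s6 MISS; vc=[14]
#11 0x71→b14/s6 VC-HIT; vc=[22]
#12 0x71→b14/s6 L1-HIT; vc=[22]
#13 0xb7→b22/s6 VC-HIT; vc=[14]
#14 0x71→b14/s6 VC-HIT; vc=[22]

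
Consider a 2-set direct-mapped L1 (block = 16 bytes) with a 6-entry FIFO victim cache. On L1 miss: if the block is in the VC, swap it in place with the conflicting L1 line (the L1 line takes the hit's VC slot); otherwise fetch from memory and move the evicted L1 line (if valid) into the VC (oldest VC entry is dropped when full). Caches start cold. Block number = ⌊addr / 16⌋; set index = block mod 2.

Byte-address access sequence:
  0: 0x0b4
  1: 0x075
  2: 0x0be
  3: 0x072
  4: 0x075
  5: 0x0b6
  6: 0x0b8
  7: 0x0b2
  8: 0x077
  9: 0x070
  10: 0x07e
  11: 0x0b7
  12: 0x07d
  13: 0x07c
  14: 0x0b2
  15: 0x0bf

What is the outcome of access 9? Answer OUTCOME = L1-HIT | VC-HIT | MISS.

  [0] addr=0xb4 blk=11 s=1: MISS | VC []
  [1] addr=0x75 blk=7 s=1: MISS | VC [11]
  [2] addr=0xbe blk=11 s=1: VC-HIT | VC [7]
  [3] addr=0x72 blk=7 s=1: VC-HIT | VC [11]
  [4] addr=0x75 blk=7 s=1: L1-HIT | VC [11]
  [5] addr=0xb6 blk=11 s=1: VC-HIT | VC [7]
  [6] addr=0xb8 blk=11 s=1: L1-HIT | VC [7]
  [7] addr=0xb2 blk=11 s=1: L1-HIT | VC [7]
  [8] addr=0x77 blk=7 s=1: VC-HIT | VC [11]
  [9] addr=0x70 blk=7 s=1: L1-HIT | VC [11]
  [10] addr=0x7e blk=7 s=1: L1-HIT | VC [11]
  [11] addr=0xb7 blk=11 s=1: VC-HIT | VC [7]
  [12] addr=0x7d blk=7 s=1: VC-HIT | VC [11]
  [13] addr=0x7c blk=7 s=1: L1-HIT | VC [11]
  [14] addr=0xb2 blk=11 s=1: VC-HIT | VC [7]
  [15] addr=0xbf blk=11 s=1: L1-HIT | VC [7]

OUTCOME = L1-HIT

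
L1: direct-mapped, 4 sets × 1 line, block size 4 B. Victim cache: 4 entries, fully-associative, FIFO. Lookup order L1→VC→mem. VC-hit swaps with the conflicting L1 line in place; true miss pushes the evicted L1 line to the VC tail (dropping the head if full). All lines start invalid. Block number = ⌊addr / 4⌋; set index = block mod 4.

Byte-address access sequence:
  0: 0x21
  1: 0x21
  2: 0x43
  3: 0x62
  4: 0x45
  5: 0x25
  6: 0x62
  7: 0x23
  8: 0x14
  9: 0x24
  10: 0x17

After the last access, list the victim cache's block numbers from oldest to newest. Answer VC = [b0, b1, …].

VC = [24, 16, 17, 9]

  [0] addr=0x21 blk=8 s=0: MISS | VC []
  [1] addr=0x21 blk=8 s=0: L1-HIT | VC []
  [2] addr=0x43 blk=16 s=0: MISS | VC [8]
  [3] addr=0x62 blk=24 s=0: MISS | VC [8, 16]
  [4] addr=0x45 blk=17 s=1: MISS | VC [8, 16]
  [5] addr=0x25 blk=9 s=1: MISS | VC [8, 16, 17]
  [6] addr=0x62 blk=24 s=0: L1-HIT | VC [8, 16, 17]
  [7] addr=0x23 blk=8 s=0: VC-HIT | VC [24, 16, 17]
  [8] addr=0x14 blk=5 s=1: MISS | VC [24, 16, 17, 9]
  [9] addr=0x24 blk=9 s=1: VC-HIT | VC [24, 16, 17, 5]
  [10] addr=0x17 blk=5 s=1: VC-HIT | VC [24, 16, 17, 9]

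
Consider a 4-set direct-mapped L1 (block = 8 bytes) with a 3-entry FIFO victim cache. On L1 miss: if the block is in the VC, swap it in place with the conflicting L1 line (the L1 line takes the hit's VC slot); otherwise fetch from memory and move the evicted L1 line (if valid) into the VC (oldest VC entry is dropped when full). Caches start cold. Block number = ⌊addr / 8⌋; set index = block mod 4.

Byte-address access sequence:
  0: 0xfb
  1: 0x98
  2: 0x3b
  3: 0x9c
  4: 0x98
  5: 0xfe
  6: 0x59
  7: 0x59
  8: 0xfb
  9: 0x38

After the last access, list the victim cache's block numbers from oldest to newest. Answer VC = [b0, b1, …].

VC = [19, 31, 11]

  [0] addr=0xfb blk=31 s=3: MISS | VC []
  [1] addr=0x98 blk=19 s=3: MISS | VC [31]
  [2] addr=0x3b blk=7 s=3: MISS | VC [31, 19]
  [3] addr=0x9c blk=19 s=3: VC-HIT | VC [31, 7]
  [4] addr=0x98 blk=19 s=3: L1-HIT | VC [31, 7]
  [5] addr=0xfe blk=31 s=3: VC-HIT | VC [19, 7]
  [6] addr=0x59 blk=11 s=3: MISS | VC [19, 7, 31]
  [7] addr=0x59 blk=11 s=3: L1-HIT | VC [19, 7, 31]
  [8] addr=0xfb blk=31 s=3: VC-HIT | VC [19, 7, 11]
  [9] addr=0x38 blk=7 s=3: VC-HIT | VC [19, 31, 11]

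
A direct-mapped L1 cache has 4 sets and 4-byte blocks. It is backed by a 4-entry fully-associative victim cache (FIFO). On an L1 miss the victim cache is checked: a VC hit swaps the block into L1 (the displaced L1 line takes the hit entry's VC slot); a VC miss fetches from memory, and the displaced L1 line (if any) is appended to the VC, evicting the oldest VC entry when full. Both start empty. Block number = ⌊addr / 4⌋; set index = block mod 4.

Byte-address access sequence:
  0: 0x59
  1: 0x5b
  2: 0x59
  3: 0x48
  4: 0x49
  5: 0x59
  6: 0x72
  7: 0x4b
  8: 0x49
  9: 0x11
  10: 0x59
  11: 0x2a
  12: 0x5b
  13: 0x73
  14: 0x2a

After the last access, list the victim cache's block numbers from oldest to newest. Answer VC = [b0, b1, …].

VC = [18, 4, 22]

0: 0x59 (blk 22, set 2) → MISS  vc=[]
1: 0x5b (blk 22, set 2) → L1-HIT  vc=[]
2: 0x59 (blk 22, set 2) → L1-HIT  vc=[]
3: 0x48 (blk 18, set 2) → MISS  vc=[22]
4: 0x49 (blk 18, set 2) → L1-HIT  vc=[22]
5: 0x59 (blk 22, set 2) → VC-HIT  vc=[18]
6: 0x72 (blk 28, set 0) → MISS  vc=[18]
7: 0x4b (blk 18, set 2) → VC-HIT  vc=[22]
8: 0x49 (blk 18, set 2) → L1-HIT  vc=[22]
9: 0x11 (blk 4, set 0) → MISS  vc=[22, 28]
10: 0x59 (blk 22, set 2) → VC-HIT  vc=[18, 28]
11: 0x2a (blk 10, set 2) → MISS  vc=[18, 28, 22]
12: 0x5b (blk 22, set 2) → VC-HIT  vc=[18, 28, 10]
13: 0x73 (blk 28, set 0) → VC-HIT  vc=[18, 4, 10]
14: 0x2a (blk 10, set 2) → VC-HIT  vc=[18, 4, 22]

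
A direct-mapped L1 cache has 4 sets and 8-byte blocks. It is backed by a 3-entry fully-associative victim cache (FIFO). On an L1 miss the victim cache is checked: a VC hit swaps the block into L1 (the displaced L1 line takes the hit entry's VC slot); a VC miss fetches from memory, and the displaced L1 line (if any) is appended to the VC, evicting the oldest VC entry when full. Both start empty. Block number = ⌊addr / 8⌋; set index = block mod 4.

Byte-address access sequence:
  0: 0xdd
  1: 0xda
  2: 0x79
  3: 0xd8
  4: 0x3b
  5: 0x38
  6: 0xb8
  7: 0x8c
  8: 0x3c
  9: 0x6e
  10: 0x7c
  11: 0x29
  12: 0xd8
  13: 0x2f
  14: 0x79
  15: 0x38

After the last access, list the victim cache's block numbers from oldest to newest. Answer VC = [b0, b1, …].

  [0] addr=0xdd blk=27 s=3: MISS | VC []
  [1] addr=0xda blk=27 s=3: L1-HIT | VC []
  [2] addr=0x79 blk=15 s=3: MISS | VC [27]
  [3] addr=0xd8 blk=27 s=3: VC-HIT | VC [15]
  [4] addr=0x3b blk=7 s=3: MISS | VC [15, 27]
  [5] addr=0x38 blk=7 s=3: L1-HIT | VC [15, 27]
  [6] addr=0xb8 blk=23 s=3: MISS | VC [15, 27, 7]
  [7] addr=0x8c blk=17 s=1: MISS | VC [15, 27, 7]
  [8] addr=0x3c blk=7 s=3: VC-HIT | VC [15, 27, 23]
  [9] addr=0x6e blk=13 s=1: MISS | VC [27, 23, 17]
  [10] addr=0x7c blk=15 s=3: MISS | VC [23, 17, 7]
  [11] addr=0x29 blk=5 s=1: MISS | VC [17, 7, 13]
  [12] addr=0xd8 blk=27 s=3: MISS | VC [7, 13, 15]
  [13] addr=0x2f blk=5 s=1: L1-HIT | VC [7, 13, 15]
  [14] addr=0x79 blk=15 s=3: VC-HIT | VC [7, 13, 27]
  [15] addr=0x38 blk=7 s=3: VC-HIT | VC [15, 13, 27]

VC = [15, 13, 27]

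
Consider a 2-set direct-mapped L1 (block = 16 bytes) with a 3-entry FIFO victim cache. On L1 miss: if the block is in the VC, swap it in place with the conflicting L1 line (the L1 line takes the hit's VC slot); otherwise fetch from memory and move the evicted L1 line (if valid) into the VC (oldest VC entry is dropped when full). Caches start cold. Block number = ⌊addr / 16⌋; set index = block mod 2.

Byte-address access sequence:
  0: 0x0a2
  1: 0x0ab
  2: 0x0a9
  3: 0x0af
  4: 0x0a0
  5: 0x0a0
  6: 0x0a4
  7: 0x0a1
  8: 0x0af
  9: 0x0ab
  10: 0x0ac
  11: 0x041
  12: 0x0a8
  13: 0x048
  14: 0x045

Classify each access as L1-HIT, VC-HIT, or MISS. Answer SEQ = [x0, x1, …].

SEQ = [MISS, L1-HIT, L1-HIT, L1-HIT, L1-HIT, L1-HIT, L1-HIT, L1-HIT, L1-HIT, L1-HIT, L1-HIT, MISS, VC-HIT, VC-HIT, L1-HIT]

0: 0xa2 (blk 10, set 0) → MISS  vc=[]
1: 0xab (blk 10, set 0) → L1-HIT  vc=[]
2: 0xa9 (blk 10, set 0) → L1-HIT  vc=[]
3: 0xaf (blk 10, set 0) → L1-HIT  vc=[]
4: 0xa0 (blk 10, set 0) → L1-HIT  vc=[]
5: 0xa0 (blk 10, set 0) → L1-HIT  vc=[]
6: 0xa4 (blk 10, set 0) → L1-HIT  vc=[]
7: 0xa1 (blk 10, set 0) → L1-HIT  vc=[]
8: 0xaf (blk 10, set 0) → L1-HIT  vc=[]
9: 0xab (blk 10, set 0) → L1-HIT  vc=[]
10: 0xac (blk 10, set 0) → L1-HIT  vc=[]
11: 0x41 (blk 4, set 0) → MISS  vc=[10]
12: 0xa8 (blk 10, set 0) → VC-HIT  vc=[4]
13: 0x48 (blk 4, set 0) → VC-HIT  vc=[10]
14: 0x45 (blk 4, set 0) → L1-HIT  vc=[10]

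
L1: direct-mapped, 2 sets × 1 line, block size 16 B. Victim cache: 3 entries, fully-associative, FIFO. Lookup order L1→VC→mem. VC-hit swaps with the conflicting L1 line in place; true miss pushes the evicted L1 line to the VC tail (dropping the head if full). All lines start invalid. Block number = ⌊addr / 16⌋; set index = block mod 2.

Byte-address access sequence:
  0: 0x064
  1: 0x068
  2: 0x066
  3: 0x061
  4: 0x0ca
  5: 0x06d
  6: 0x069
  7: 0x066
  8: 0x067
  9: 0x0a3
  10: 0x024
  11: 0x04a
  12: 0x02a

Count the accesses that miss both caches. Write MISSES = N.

#0 0x64→b6/s0 MISS; vc=[]
#1 0x68→b6/s0 L1-HIT; vc=[]
#2 0x66→b6/s0 L1-HIT; vc=[]
#3 0x61→b6/s0 L1-HIT; vc=[]
#4 0xca→b12/s0 MISS; vc=[6]
#5 0x6d→b6/s0 VC-HIT; vc=[12]
#6 0x69→b6/s0 L1-HIT; vc=[12]
#7 0x66→b6/s0 L1-HIT; vc=[12]
#8 0x67→b6/s0 L1-HIT; vc=[12]
#9 0xa3→b10/s0 MISS; vc=[12,6]
#10 0x24→b2/s0 MISS; vc=[12,6,10]
#11 0x4a→b4/s0 MISS; vc=[6,10,2]
#12 0x2a→b2/s0 VC-HIT; vc=[6,10,4]

MISSES = 5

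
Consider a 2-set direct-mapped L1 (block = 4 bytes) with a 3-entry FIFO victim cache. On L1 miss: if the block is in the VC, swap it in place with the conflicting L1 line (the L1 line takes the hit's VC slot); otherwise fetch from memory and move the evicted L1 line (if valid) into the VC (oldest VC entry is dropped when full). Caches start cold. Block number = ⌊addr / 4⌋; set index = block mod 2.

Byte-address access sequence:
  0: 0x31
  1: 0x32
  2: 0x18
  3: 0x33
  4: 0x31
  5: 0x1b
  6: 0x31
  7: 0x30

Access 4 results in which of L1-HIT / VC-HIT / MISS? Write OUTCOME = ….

OUTCOME = L1-HIT

0: 0x31 (blk 12, set 0) → MISS  vc=[]
1: 0x32 (blk 12, set 0) → L1-HIT  vc=[]
2: 0x18 (blk 6, set 0) → MISS  vc=[12]
3: 0x33 (blk 12, set 0) → VC-HIT  vc=[6]
4: 0x31 (blk 12, set 0) → L1-HIT  vc=[6]
5: 0x1b (blk 6, set 0) → VC-HIT  vc=[12]
6: 0x31 (blk 12, set 0) → VC-HIT  vc=[6]
7: 0x30 (blk 12, set 0) → L1-HIT  vc=[6]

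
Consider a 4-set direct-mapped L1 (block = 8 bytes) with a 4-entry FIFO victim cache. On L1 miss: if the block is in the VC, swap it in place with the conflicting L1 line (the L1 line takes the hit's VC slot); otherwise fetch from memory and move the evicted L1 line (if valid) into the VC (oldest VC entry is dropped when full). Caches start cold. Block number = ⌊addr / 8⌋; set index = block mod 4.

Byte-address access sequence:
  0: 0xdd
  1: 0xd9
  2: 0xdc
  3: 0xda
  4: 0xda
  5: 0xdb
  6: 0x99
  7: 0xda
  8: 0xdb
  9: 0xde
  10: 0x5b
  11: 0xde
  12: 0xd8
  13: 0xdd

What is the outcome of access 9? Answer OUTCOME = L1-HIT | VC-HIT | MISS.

#0 0xdd→b27/s3 MISS; vc=[]
#1 0xd9→b27/s3 L1-HIT; vc=[]
#2 0xdc→b27/s3 L1-HIT; vc=[]
#3 0xda→b27/s3 L1-HIT; vc=[]
#4 0xda→b27/s3 L1-HIT; vc=[]
#5 0xdb→b27/s3 L1-HIT; vc=[]
#6 0x99→b19/s3 MISS; vc=[27]
#7 0xda→b27/s3 VC-HIT; vc=[19]
#8 0xdb→b27/s3 L1-HIT; vc=[19]
#9 0xde→b27/s3 L1-HIT; vc=[19]
#10 0x5b→b11/s3 MISS; vc=[19,27]
#11 0xde→b27/s3 VC-HIT; vc=[19,11]
#12 0xd8→b27/s3 L1-HIT; vc=[19,11]
#13 0xdd→b27/s3 L1-HIT; vc=[19,11]

OUTCOME = L1-HIT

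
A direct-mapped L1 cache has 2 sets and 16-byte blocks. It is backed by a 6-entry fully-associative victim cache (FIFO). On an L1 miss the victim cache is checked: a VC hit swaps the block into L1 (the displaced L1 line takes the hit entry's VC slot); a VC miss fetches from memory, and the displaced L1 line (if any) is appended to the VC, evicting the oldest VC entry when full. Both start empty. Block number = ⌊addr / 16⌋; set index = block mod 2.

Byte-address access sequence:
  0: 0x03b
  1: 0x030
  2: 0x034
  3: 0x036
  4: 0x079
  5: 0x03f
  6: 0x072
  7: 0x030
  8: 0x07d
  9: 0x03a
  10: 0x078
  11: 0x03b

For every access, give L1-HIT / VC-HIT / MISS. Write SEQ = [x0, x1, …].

SEQ = [MISS, L1-HIT, L1-HIT, L1-HIT, MISS, VC-HIT, VC-HIT, VC-HIT, VC-HIT, VC-HIT, VC-HIT, VC-HIT]

  [0] addr=0x3b blk=3 s=1: MISS | VC []
  [1] addr=0x30 blk=3 s=1: L1-HIT | VC []
  [2] addr=0x34 blk=3 s=1: L1-HIT | VC []
  [3] addr=0x36 blk=3 s=1: L1-HIT | VC []
  [4] addr=0x79 blk=7 s=1: MISS | VC [3]
  [5] addr=0x3f blk=3 s=1: VC-HIT | VC [7]
  [6] addr=0x72 blk=7 s=1: VC-HIT | VC [3]
  [7] addr=0x30 blk=3 s=1: VC-HIT | VC [7]
  [8] addr=0x7d blk=7 s=1: VC-HIT | VC [3]
  [9] addr=0x3a blk=3 s=1: VC-HIT | VC [7]
  [10] addr=0x78 blk=7 s=1: VC-HIT | VC [3]
  [11] addr=0x3b blk=3 s=1: VC-HIT | VC [7]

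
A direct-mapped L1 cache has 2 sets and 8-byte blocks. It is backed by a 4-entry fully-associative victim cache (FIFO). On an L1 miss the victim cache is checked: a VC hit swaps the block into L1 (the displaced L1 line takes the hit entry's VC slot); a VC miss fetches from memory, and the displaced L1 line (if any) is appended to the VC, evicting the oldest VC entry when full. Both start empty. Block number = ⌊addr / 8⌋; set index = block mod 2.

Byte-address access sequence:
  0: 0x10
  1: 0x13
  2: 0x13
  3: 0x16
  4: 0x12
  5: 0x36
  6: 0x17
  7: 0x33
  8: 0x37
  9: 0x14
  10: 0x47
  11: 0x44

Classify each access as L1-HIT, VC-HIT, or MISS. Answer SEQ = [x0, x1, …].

SEQ = [MISS, L1-HIT, L1-HIT, L1-HIT, L1-HIT, MISS, VC-HIT, VC-HIT, L1-HIT, VC-HIT, MISS, L1-HIT]

  [0] addr=0x10 blk=2 s=0: MISS | VC []
  [1] addr=0x13 blk=2 s=0: L1-HIT | VC []
  [2] addr=0x13 blk=2 s=0: L1-HIT | VC []
  [3] addr=0x16 blk=2 s=0: L1-HIT | VC []
  [4] addr=0x12 blk=2 s=0: L1-HIT | VC []
  [5] addr=0x36 blk=6 s=0: MISS | VC [2]
  [6] addr=0x17 blk=2 s=0: VC-HIT | VC [6]
  [7] addr=0x33 blk=6 s=0: VC-HIT | VC [2]
  [8] addr=0x37 blk=6 s=0: L1-HIT | VC [2]
  [9] addr=0x14 blk=2 s=0: VC-HIT | VC [6]
  [10] addr=0x47 blk=8 s=0: MISS | VC [6, 2]
  [11] addr=0x44 blk=8 s=0: L1-HIT | VC [6, 2]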